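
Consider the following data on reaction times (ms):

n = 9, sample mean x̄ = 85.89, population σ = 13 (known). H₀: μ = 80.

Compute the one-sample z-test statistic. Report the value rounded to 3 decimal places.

test statistic = 1.359

SE = σ/√n = 13/√9 = 4.3333
z = (x̄−μ₀)/SE = (85.89−80)/4.3333 = 1.3592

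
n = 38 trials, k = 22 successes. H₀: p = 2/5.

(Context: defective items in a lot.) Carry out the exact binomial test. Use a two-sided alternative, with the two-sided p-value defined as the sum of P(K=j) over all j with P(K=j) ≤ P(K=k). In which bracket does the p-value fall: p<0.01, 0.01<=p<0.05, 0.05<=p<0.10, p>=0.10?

Exact binomial: n=38, k=22, p₀=2/5=0.4000
P(X=j) = C(n,j)·p₀^j·(1−p₀)^(n−j); p = Σ P(X=j) over j with P(X=j) ≤ P(X=22)
p-value (two-sided) = 0.03049
→ bracket: 0.01<=p<0.05

p-value bracket: 0.01<=p<0.05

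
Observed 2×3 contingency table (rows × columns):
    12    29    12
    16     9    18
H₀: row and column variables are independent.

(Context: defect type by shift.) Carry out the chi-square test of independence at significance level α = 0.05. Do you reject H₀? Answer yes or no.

Row totals [53, 43], col totals [28, 38, 30], n=96
χ² = (12−15.46)²/15.46 + (29−20.98)²/20.98 + (12−16.56)²/16.56 + (16−12.54)²/12.54 + (9−17.02)²/17.02 + (18−13.44)²/13.44 = 11.3796
df = 2
p-value (upper-tail) = 0.00338
At α=0.05: p < α → reject H₀

reject H₀: yes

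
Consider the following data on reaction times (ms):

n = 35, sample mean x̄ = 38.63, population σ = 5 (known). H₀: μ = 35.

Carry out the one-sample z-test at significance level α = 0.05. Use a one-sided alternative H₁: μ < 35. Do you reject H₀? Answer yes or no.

reject H₀: no

SE = σ/√n = 5/√35 = 0.8452
z = (x̄−μ₀)/SE = (38.63−35)/0.8452 = 4.2951
p-value (one-sided, H₁ less) = 0.99999
At α=0.05: p ≥ α → fail to reject H₀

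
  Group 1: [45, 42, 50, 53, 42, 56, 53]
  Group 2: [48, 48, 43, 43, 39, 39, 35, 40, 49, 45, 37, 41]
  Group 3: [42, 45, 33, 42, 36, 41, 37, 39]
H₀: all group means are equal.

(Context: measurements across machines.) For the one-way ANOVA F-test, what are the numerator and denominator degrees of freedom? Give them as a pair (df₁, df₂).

degrees of freedom = [2, 24]

k = 3 groups, N = 27 total
df = (k−1, N−k) = (3−1, 27−3) = (2, 24)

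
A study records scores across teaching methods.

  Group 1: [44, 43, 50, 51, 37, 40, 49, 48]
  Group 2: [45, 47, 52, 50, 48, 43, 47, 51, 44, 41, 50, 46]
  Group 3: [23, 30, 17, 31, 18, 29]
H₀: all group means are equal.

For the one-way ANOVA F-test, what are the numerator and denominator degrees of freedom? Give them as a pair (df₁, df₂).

degrees of freedom = [2, 23]

k = 3 groups, N = 26 total
df = (k−1, N−k) = (3−1, 26−3) = (2, 23)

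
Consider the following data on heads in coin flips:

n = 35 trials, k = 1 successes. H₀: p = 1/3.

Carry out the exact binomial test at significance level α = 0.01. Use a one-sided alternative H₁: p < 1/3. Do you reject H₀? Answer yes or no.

Exact binomial: n=35, k=1, p₀=1/3=0.3333
P(X≤1) from Σ C(n,i)·p₀^i·(1−p₀)^(n−i)
p-value (one-sided, H₁ less) = 0.00001
At α=0.01: p < α → reject H₀

reject H₀: yes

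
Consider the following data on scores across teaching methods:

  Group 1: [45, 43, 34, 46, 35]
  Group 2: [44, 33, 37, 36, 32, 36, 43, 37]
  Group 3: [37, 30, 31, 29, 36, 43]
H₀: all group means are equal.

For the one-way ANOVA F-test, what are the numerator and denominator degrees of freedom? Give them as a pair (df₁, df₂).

k = 3 groups, N = 19 total
df = (k−1, N−k) = (3−1, 19−3) = (2, 16)

degrees of freedom = [2, 16]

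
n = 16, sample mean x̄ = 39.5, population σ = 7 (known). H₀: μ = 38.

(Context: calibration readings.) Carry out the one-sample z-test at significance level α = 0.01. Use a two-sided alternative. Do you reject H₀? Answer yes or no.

SE = σ/√n = 7/√16 = 1.7500
z = (x̄−μ₀)/SE = (39.5−38)/1.7500 = 0.8571
p-value (two-sided) = 0.39137
At α=0.01: p ≥ α → fail to reject H₀

reject H₀: no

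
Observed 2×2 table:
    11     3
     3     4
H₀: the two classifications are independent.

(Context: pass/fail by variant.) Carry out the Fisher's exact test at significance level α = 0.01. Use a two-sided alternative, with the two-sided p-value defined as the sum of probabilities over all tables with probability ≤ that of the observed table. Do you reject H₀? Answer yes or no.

Margins: r₁=14, r₂=7, c₁=14, c₂=7, n=21
p_obs = C(14,11)·C(7,3)/C(21,14); sum pmf over tables with pmf ≤ p_obs
p-value (two-sided) = 0.15636
At α=0.01: p ≥ α → fail to reject H₀

reject H₀: no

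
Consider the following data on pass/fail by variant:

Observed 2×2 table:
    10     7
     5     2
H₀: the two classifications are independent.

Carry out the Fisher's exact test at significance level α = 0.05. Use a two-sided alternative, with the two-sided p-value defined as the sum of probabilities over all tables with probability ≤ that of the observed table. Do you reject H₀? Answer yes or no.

reject H₀: no

Margins: r₁=17, r₂=7, c₁=15, c₂=9, n=24
p_obs = C(17,10)·C(7,5)/C(24,15); sum pmf over tables with pmf ≤ p_obs
p-value (two-sided) = 0.66871
At α=0.05: p ≥ α → fail to reject H₀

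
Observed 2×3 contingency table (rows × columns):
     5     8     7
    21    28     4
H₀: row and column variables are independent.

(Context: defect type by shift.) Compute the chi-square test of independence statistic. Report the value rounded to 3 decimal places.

Row totals [20, 53], col totals [26, 36, 11], n=73
χ² = (5−7.12)²/7.12 + (8−9.86)²/9.86 + (7−3.01)²/3.01 + (21−18.88)²/18.88 + (28−26.14)²/26.14 + (4−7.99)²/7.99 = 8.6190
df = 2

test statistic = 8.619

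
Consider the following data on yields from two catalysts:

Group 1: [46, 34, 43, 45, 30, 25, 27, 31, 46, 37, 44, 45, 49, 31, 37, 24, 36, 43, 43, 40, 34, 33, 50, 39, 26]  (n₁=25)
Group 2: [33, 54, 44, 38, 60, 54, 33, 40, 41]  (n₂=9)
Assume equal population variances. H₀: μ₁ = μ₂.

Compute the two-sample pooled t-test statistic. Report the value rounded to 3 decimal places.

x̄₁=37.520, s₁=7.790, n₁=25
x̄₂=44.111, s₂=9.740, n₂=9
s_p² = [24·7.790² + 8·9.740²]/32 = 69.2228
SE = √(s_p²·(1/25+1/9)) = 3.2342
t = (37.520−44.111)/3.2342 = -2.0379
df = 32

test statistic = -2.038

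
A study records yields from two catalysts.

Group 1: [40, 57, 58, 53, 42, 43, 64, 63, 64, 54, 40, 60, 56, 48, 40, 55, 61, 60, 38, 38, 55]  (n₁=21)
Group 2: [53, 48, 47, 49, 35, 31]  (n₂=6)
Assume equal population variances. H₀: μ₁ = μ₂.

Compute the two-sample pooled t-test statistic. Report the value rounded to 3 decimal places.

x̄₁=51.857, s₁=9.324, n₁=21
x̄₂=43.833, s₂=8.727, n₂=6
s_p² = [20·9.324² + 5·8.727²]/25 = 84.7762
SE = √(s_p²·(1/21+1/6)) = 4.2622
t = (51.857−43.833)/4.2622 = 1.8826
df = 25

test statistic = 1.883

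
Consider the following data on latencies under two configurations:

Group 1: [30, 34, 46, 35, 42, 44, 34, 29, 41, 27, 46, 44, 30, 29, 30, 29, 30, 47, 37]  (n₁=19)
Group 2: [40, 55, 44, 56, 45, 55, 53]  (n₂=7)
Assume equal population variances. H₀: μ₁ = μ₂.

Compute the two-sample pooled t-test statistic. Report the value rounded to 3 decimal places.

test statistic = -4.486

x̄₁=36.000, s₁=7.040, n₁=19
x̄₂=49.714, s₂=6.525, n₂=7
s_p² = [18·7.040² + 6·6.525²]/24 = 47.8095
SE = √(s_p²·(1/19+1/7)) = 3.0572
t = (36.000−49.714)/3.0572 = -4.4860
df = 24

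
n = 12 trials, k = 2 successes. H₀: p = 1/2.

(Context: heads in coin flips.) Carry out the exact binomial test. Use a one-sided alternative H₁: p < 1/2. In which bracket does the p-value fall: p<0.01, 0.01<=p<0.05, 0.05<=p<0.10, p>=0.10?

Exact binomial: n=12, k=2, p₀=1/2=0.5000
P(X≤2) from Σ C(n,i)·p₀^i·(1−p₀)^(n−i)
p-value (one-sided, H₁ less) = 0.01929
→ bracket: 0.01<=p<0.05

p-value bracket: 0.01<=p<0.05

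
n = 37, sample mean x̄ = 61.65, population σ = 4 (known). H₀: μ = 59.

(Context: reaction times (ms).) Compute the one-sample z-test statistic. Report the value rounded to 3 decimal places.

test statistic = 4.030

SE = σ/√n = 4/√37 = 0.6576
z = (x̄−μ₀)/SE = (61.65−59)/0.6576 = 4.0298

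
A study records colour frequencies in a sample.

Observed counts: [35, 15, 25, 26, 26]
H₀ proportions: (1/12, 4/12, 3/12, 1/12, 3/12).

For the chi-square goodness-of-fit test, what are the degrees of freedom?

df = k − 1 = 5 − 1 = 4

degrees of freedom = 4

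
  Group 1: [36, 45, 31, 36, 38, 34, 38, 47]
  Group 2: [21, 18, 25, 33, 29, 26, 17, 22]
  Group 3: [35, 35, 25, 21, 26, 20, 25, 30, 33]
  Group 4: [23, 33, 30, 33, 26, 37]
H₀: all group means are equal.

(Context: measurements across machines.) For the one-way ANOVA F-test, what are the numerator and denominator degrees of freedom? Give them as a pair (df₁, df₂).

k = 4 groups, N = 31 total
df = (k−1, N−k) = (4−1, 31−4) = (3, 27)

degrees of freedom = [3, 27]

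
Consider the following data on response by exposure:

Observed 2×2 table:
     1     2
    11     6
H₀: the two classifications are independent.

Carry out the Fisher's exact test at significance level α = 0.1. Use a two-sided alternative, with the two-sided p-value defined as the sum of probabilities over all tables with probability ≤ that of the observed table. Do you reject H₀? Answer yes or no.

reject H₀: no

Margins: r₁=3, r₂=17, c₁=12, c₂=8, n=20
p_obs = C(3,1)·C(17,11)/C(20,12); sum pmf over tables with pmf ≤ p_obs
p-value (two-sided) = 0.53684
At α=0.1: p ≥ α → fail to reject H₀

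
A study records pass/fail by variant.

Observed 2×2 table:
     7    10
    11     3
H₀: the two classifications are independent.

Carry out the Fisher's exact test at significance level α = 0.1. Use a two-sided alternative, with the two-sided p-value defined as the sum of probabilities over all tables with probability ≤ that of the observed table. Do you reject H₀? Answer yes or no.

Margins: r₁=17, r₂=14, c₁=18, c₂=13, n=31
p_obs = C(17,7)·C(14,11)/C(31,18); sum pmf over tables with pmf ≤ p_obs
p-value (two-sided) = 0.06686
At α=0.1: p < α → reject H₀

reject H₀: yes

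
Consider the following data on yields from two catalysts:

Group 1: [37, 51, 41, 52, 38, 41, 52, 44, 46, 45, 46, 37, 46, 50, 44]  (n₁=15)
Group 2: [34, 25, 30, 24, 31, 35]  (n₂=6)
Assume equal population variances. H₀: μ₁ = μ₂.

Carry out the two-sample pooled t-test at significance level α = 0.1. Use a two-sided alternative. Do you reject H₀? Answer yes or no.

reject H₀: yes

x̄₁=44.667, s₁=5.150, n₁=15
x̄₂=29.833, s₂=4.535, n₂=6
s_p² = [14·5.150² + 5·4.535²]/19 = 24.9561
SE = √(s_p²·(1/15+1/6)) = 2.4131
t = (44.667−29.833)/2.4131 = 6.1470
df = 19
p-value (two-sided) = 0.00001
At α=0.1: p < α → reject H₀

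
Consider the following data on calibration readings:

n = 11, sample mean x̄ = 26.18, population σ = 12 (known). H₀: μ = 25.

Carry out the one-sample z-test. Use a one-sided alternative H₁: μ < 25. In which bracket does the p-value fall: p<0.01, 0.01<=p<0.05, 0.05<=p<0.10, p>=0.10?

p-value bracket: p>=0.10

SE = σ/√n = 12/√11 = 3.6181
z = (x̄−μ₀)/SE = (26.18−25)/3.6181 = 0.3261
p-value (one-sided, H₁ less) = 0.62784
→ bracket: p>=0.10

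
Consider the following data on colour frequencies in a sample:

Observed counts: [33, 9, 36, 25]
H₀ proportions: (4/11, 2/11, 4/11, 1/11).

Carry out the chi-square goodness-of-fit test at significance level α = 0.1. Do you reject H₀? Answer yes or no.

n = 103; E_i = n·p_i = [37.45, 18.73, 37.45, 9.36]
χ² = (33−37.45)²/37.45 + (9−18.73)²/18.73 + (36−37.45)²/37.45 + (25−9.36)²/9.36 = 31.7500
df = 3
p-value (upper-tail) = 0.00000
At α=0.1: p < α → reject H₀

reject H₀: yes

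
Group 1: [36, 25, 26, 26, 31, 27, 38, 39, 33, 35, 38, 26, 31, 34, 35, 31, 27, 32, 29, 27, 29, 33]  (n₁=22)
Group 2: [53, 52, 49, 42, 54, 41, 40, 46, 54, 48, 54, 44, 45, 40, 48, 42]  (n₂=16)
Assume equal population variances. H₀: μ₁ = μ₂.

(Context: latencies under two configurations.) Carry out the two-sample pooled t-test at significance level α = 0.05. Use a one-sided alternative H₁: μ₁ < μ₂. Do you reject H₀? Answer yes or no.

x̄₁=31.273, s₁=4.377, n₁=22
x̄₂=47.000, s₂=5.241, n₂=16
s_p² = [21·4.377² + 15·5.241²]/36 = 22.6212
SE = √(s_p²·(1/22+1/16)) = 1.5627
t = (31.273−47.000)/1.5627 = -10.0641
df = 36
p-value (one-sided, H₁ less) = 0.00000
At α=0.05: p < α → reject H₀

reject H₀: yes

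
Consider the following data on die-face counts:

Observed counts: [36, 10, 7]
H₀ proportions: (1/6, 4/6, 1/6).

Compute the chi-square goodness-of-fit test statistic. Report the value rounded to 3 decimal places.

test statistic = 102.094

n = 53; E_i = n·p_i = [8.83, 35.33, 8.83]
χ² = (36−8.83)²/8.83 + (10−35.33)²/35.33 + (7−8.83)²/8.83 = 102.0943
df = 2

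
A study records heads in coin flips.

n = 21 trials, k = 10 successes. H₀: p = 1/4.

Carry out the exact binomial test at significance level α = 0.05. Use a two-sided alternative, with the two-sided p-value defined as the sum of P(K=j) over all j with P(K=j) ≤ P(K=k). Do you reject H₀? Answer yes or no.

Exact binomial: n=21, k=10, p₀=1/4=0.2500
P(X=j) = C(n,j)·p₀^j·(1−p₀)^(n−j); p = Σ P(X=j) over j with P(X=j) ≤ P(X=10)
p-value (two-sided) = 0.02301
At α=0.05: p < α → reject H₀

reject H₀: yes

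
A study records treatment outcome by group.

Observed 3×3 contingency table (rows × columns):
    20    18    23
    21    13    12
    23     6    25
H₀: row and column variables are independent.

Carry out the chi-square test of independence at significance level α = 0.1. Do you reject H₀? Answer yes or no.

Row totals [61, 46, 54], col totals [64, 37, 60], n=161
χ² = (20−24.25)²/24.25 + (18−14.02)²/14.02 + (23−22.73)²/22.73 + (21−18.29)²/18.29 + (13−10.57)²/10.57 + (12−17.14)²/17.14 + (23−21.47)²/21.47 + (6−12.41)²/12.41 + (25−20.12)²/20.12 = 8.9837
df = 4
p-value (upper-tail) = 0.06151
At α=0.1: p < α → reject H₀

reject H₀: yes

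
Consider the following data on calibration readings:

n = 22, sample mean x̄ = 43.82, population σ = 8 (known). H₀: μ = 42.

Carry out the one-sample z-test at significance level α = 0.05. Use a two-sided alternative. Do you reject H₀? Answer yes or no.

reject H₀: no

SE = σ/√n = 8/√22 = 1.7056
z = (x̄−μ₀)/SE = (43.82−42)/1.7056 = 1.0671
p-value (two-sided) = 0.28594
At α=0.05: p ≥ α → fail to reject H₀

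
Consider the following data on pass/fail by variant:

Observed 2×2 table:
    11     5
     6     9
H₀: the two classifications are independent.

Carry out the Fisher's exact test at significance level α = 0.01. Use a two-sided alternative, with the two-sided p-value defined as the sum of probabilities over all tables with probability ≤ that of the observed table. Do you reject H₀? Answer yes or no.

Margins: r₁=16, r₂=15, c₁=17, c₂=14, n=31
p_obs = C(16,11)·C(15,6)/C(31,17); sum pmf over tables with pmf ≤ p_obs
p-value (two-sided) = 0.15561
At α=0.01: p ≥ α → fail to reject H₀

reject H₀: no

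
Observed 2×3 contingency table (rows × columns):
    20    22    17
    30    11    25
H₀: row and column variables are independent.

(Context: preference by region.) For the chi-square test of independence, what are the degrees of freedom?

degrees of freedom = 2

df = (r−1)(c−1) = (2−1)·(3−1) = 2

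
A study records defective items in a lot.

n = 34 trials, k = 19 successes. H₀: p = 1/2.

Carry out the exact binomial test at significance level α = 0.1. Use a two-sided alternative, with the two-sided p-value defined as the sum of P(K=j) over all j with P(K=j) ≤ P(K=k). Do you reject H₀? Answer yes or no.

reject H₀: no

Exact binomial: n=34, k=19, p₀=1/2=0.5000
P(X=j) = C(n,j)·p₀^j·(1−p₀)^(n−j); p = Σ P(X=j) over j with P(X=j) ≤ P(X=19)
p-value (two-sided) = 0.60759
At α=0.1: p ≥ α → fail to reject H₀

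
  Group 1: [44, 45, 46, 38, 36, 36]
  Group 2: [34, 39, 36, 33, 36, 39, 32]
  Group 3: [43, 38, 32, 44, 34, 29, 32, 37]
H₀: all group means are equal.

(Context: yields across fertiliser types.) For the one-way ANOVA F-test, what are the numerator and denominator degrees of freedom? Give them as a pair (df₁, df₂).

k = 3 groups, N = 21 total
df = (k−1, N−k) = (3−1, 21−3) = (2, 18)

degrees of freedom = [2, 18]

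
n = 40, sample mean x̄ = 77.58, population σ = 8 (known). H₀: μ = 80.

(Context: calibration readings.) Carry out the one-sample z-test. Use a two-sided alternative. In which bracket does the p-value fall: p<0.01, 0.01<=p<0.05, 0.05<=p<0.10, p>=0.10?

SE = σ/√n = 8/√40 = 1.2649
z = (x̄−μ₀)/SE = (77.58−80)/1.2649 = -1.9132
p-value (two-sided) = 0.05573
→ bracket: 0.05<=p<0.10

p-value bracket: 0.05<=p<0.10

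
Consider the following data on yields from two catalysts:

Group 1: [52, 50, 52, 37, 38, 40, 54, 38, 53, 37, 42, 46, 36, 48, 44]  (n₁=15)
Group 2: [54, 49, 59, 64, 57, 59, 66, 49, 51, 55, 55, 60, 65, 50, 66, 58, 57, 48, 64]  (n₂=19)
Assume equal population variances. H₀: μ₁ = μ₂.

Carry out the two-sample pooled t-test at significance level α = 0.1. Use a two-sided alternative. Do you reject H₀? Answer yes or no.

reject H₀: yes

x̄₁=44.467, s₁=6.632, n₁=15
x̄₂=57.158, s₂=6.021, n₂=19
s_p² = [14·6.632² + 18·6.021²]/32 = 39.6331
SE = √(s_p²·(1/15+1/19)) = 2.1744
t = (44.467−57.158)/2.1744 = -5.8366
df = 32
p-value (two-sided) = 0.00000
At α=0.1: p < α → reject H₀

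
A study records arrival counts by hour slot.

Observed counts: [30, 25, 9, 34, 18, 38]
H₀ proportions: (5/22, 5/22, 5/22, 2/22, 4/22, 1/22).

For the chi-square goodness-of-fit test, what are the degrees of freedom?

df = k − 1 = 6 − 1 = 5

degrees of freedom = 5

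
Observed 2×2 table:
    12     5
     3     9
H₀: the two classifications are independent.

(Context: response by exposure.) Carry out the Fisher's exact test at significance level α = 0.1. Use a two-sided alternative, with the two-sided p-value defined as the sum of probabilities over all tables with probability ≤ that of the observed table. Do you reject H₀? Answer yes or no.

reject H₀: yes

Margins: r₁=17, r₂=12, c₁=15, c₂=14, n=29
p_obs = C(17,12)·C(12,3)/C(29,15); sum pmf over tables with pmf ≤ p_obs
p-value (two-sided) = 0.02533
At α=0.1: p < α → reject H₀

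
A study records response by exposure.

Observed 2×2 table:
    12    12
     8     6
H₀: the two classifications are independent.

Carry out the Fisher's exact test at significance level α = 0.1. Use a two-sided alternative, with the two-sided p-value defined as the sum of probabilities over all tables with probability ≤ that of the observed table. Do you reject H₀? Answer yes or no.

reject H₀: no

Margins: r₁=24, r₂=14, c₁=20, c₂=18, n=38
p_obs = C(24,12)·C(14,8)/C(38,20); sum pmf over tables with pmf ≤ p_obs
p-value (two-sided) = 0.74487
At α=0.1: p ≥ α → fail to reject H₀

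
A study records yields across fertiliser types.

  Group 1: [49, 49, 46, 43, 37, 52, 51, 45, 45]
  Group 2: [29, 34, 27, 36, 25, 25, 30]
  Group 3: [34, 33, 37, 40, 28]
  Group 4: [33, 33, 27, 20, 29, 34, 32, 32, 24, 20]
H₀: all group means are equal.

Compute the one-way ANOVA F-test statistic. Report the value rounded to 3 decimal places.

test statistic = 26.128

Group means [46.33, 29.43, 34.40, 28.40], grand mean 34.806
SSB = Σnᵢ(x̄ᵢ−x̄)² = 1809.524; SSW = ΣΣ(x−x̄ᵢ)² = 623.314
MSB = 1809.524/3 = 603.1748; MSW = 623.314/27 = 23.0857
F = MSB/MSW = 26.1276
df = (3, 27)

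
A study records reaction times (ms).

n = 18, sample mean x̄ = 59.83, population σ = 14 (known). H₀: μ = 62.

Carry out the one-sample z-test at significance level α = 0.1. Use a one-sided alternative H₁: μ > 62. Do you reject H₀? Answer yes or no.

reject H₀: no

SE = σ/√n = 14/√18 = 3.2998
z = (x̄−μ₀)/SE = (59.83−62)/3.2998 = -0.6576
p-value (one-sided, H₁ greater) = 0.74461
At α=0.1: p ≥ α → fail to reject H₀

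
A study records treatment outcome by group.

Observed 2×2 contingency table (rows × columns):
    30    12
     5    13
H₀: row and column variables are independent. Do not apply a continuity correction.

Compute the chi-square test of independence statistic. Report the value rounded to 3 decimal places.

test statistic = 9.878

Row totals [42, 18], col totals [35, 25], n=60
χ² = (30−24.50)²/24.50 + (12−17.50)²/17.50 + (5−10.50)²/10.50 + (13−7.50)²/7.50 = 9.8776
df = 1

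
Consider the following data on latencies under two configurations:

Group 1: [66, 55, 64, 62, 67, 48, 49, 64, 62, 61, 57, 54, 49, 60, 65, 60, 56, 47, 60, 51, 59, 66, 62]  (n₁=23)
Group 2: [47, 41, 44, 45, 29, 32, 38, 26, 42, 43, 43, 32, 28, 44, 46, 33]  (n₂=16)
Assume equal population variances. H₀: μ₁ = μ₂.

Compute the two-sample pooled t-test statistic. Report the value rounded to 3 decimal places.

x̄₁=58.435, s₁=6.244, n₁=23
x̄₂=38.312, s₂=7.125, n₂=16
s_p² = [22·6.244² + 15·7.125²]/37 = 43.7592
SE = √(s_p²·(1/23+1/16)) = 2.1535
t = (58.435−38.312)/2.1535 = 9.3440
df = 37

test statistic = 9.344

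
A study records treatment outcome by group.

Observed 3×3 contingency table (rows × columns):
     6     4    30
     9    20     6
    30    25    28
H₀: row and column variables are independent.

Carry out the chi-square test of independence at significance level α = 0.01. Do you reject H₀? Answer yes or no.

reject H₀: yes

Row totals [40, 35, 83], col totals [45, 49, 64], n=158
χ² = (6−11.39)²/11.39 + (4−12.41)²/12.41 + (30−16.20)²/16.20 + (9−9.97)²/9.97 + (20−10.85)²/10.85 + (6−14.18)²/14.18 + (30−23.64)²/23.64 + (25−25.74)²/25.74 + (28−33.62)²/33.62 = 35.1853
df = 4
p-value (upper-tail) = 0.00000
At α=0.01: p < α → reject H₀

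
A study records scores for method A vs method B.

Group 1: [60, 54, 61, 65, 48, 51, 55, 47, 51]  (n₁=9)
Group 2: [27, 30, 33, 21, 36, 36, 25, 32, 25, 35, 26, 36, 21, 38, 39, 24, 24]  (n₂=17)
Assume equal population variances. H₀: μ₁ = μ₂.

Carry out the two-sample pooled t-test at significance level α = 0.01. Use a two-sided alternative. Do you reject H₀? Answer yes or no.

reject H₀: yes

x̄₁=54.667, s₁=6.185, n₁=9
x̄₂=29.882, s₂=6.123, n₂=17
s_p² = [8·6.185² + 16·6.123²]/24 = 37.7402
SE = √(s_p²·(1/9+1/17)) = 2.5325
t = (54.667−29.882)/2.5325 = 9.7866
df = 24
p-value (two-sided) = 0.00000
At α=0.01: p < α → reject H₀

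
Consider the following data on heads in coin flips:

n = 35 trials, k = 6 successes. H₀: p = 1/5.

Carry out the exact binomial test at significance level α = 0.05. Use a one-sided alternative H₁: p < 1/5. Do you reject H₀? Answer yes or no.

Exact binomial: n=35, k=6, p₀=1/5=0.2000
P(X≤6) from Σ C(n,i)·p₀^i·(1−p₀)^(n−i)
p-value (one-sided, H₁ less) = 0.43284
At α=0.05: p ≥ α → fail to reject H₀

reject H₀: no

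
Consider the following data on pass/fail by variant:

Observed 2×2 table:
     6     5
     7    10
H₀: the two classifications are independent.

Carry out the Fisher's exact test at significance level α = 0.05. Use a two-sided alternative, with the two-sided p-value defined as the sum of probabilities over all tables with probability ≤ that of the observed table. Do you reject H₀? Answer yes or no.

reject H₀: no

Margins: r₁=11, r₂=17, c₁=13, c₂=15, n=28
p_obs = C(11,6)·C(17,7)/C(28,13); sum pmf over tables with pmf ≤ p_obs
p-value (two-sided) = 0.70004
At α=0.05: p ≥ α → fail to reject H₀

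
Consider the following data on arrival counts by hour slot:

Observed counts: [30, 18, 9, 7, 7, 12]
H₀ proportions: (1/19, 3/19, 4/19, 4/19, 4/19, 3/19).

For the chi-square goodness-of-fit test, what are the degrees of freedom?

df = k − 1 = 6 − 1 = 5

degrees of freedom = 5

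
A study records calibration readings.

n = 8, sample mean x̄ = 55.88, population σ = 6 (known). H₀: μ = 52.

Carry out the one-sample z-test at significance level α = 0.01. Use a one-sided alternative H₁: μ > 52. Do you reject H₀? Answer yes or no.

SE = σ/√n = 6/√8 = 2.1213
z = (x̄−μ₀)/SE = (55.88−52)/2.1213 = 1.8290
p-value (one-sided, H₁ greater) = 0.03370
At α=0.01: p ≥ α → fail to reject H₀

reject H₀: no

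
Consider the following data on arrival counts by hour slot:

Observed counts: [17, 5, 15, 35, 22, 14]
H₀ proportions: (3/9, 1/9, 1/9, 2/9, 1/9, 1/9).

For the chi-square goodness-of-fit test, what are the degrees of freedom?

df = k − 1 = 6 − 1 = 5

degrees of freedom = 5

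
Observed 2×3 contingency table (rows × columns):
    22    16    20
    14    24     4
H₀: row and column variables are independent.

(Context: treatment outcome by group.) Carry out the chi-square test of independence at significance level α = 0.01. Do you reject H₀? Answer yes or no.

Row totals [58, 42], col totals [36, 40, 24], n=100
χ² = (22−20.88)²/20.88 + (16−23.20)²/23.20 + (20−13.92)²/13.92 + (14−15.12)²/15.12 + (24−16.80)²/16.80 + (4−10.08)²/10.08 = 11.7862
df = 2
p-value (upper-tail) = 0.00276
At α=0.01: p < α → reject H₀

reject H₀: yes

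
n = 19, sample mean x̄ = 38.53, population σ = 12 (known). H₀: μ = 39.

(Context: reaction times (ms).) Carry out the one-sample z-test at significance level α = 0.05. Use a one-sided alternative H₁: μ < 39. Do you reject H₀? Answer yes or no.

reject H₀: no

SE = σ/√n = 12/√19 = 2.7530
z = (x̄−μ₀)/SE = (38.53−39)/2.7530 = -0.1707
p-value (one-sided, H₁ less) = 0.43222
At α=0.05: p ≥ α → fail to reject H₀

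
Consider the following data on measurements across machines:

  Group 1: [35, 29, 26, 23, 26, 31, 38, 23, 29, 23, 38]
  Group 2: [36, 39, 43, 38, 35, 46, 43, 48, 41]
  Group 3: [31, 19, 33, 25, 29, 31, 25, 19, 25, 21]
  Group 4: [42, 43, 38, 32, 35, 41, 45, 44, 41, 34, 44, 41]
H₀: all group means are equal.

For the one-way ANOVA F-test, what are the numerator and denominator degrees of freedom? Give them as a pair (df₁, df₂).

k = 4 groups, N = 42 total
df = (k−1, N−k) = (4−1, 42−4) = (3, 38)

degrees of freedom = [3, 38]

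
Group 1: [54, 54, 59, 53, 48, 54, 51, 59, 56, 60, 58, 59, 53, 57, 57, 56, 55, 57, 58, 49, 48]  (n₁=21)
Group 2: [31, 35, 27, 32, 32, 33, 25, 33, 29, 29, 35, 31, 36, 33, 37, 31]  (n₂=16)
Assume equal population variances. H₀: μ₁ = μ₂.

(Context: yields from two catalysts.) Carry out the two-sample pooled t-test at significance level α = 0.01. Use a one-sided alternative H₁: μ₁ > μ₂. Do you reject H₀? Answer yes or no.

reject H₀: yes

x̄₁=55.000, s₁=3.647, n₁=21
x̄₂=31.812, s₂=3.229, n₂=16
s_p² = [20·3.647² + 15·3.229²]/35 = 12.0696
SE = √(s_p²·(1/21+1/16)) = 1.1529
t = (55.000−31.812)/1.1529 = 20.1129
df = 35
p-value (one-sided, H₁ greater) = 0.00000
At α=0.01: p < α → reject H₀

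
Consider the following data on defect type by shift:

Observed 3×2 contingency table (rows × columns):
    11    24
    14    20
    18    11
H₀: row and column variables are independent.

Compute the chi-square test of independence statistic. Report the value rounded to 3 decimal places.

Row totals [35, 34, 29], col totals [43, 55], n=98
χ² = (11−15.36)²/15.36 + (24−19.64)²/19.64 + (14−14.92)²/14.92 + (20−19.08)²/19.08 + (18−12.72)²/12.72 + (11−16.28)²/16.28 = 6.2006
df = 2

test statistic = 6.201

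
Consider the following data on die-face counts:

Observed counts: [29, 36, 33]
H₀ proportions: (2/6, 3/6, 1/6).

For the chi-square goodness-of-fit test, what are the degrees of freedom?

degrees of freedom = 2

df = k − 1 = 3 − 1 = 2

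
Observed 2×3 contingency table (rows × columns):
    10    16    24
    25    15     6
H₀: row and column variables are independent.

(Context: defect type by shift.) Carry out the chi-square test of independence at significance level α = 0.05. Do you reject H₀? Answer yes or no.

Row totals [50, 46], col totals [35, 31, 30], n=96
χ² = (10−18.23)²/18.23 + (16−16.15)²/16.15 + (24−15.62)²/15.62 + (25−16.77)²/16.77 + (15−14.85)²/14.85 + (6−14.38)²/14.38 = 17.1239
df = 2
p-value (upper-tail) = 0.00019
At α=0.05: p < α → reject H₀

reject H₀: yes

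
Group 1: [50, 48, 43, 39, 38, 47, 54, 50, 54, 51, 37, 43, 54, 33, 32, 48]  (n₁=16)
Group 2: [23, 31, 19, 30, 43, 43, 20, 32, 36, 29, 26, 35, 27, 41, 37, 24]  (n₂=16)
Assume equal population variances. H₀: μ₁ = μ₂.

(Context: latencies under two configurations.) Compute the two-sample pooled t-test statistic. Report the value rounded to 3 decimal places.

x̄₁=45.062, s₁=7.398, n₁=16
x̄₂=31.000, s₂=7.703, n₂=16
s_p² = [15·7.398² + 15·7.703²]/30 = 57.0312
SE = √(s_p²·(1/16+1/16)) = 2.6700
t = (45.062−31.000)/2.6700 = 5.2669
df = 30

test statistic = 5.267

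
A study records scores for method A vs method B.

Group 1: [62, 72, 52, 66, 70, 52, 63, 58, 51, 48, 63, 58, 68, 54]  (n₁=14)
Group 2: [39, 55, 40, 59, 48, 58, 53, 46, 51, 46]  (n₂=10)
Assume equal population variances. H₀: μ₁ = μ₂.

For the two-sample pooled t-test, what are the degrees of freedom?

df = n₁ + n₂ − 2 = 14 + 10 − 2 = 22

degrees of freedom = 22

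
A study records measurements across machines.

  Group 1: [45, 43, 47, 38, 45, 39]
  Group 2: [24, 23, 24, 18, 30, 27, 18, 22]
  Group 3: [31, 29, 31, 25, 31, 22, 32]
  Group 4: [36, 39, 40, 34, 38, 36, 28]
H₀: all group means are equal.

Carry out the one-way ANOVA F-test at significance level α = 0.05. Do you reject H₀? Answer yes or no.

reject H₀: yes

Group means [42.83, 23.25, 28.71, 35.86], grand mean 31.964
SSB = Σnᵢ(x̄ᵢ−x̄)² = 1496.345; SSW = ΣΣ(x−x̄ᵢ)² = 364.619
MSB = 1496.345/3 = 498.7817; MSW = 364.619/24 = 15.1925
F = MSB/MSW = 32.8309
df = (3, 24)
p-value (upper-tail) = 0.00000
At α=0.05: p < α → reject H₀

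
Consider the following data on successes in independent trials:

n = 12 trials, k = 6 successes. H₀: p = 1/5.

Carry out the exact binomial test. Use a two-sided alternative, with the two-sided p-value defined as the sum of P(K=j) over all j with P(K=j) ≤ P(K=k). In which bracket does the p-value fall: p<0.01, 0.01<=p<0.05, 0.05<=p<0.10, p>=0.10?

p-value bracket: 0.01<=p<0.05

Exact binomial: n=12, k=6, p₀=1/5=0.2000
P(X=j) = C(n,j)·p₀^j·(1−p₀)^(n−j); p = Σ P(X=j) over j with P(X=j) ≤ P(X=6)
p-value (two-sided) = 0.01941
→ bracket: 0.01<=p<0.05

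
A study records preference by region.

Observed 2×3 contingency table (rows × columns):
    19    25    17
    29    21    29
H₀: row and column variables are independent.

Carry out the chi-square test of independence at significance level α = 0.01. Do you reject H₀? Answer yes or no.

reject H₀: no

Row totals [61, 79], col totals [48, 46, 46], n=140
χ² = (19−20.91)²/20.91 + (25−20.04)²/20.04 + (17−20.04)²/20.04 + (29−27.09)²/27.09 + (21−25.96)²/25.96 + (29−25.96)²/25.96 = 3.3019
df = 2
p-value (upper-tail) = 0.19187
At α=0.01: p ≥ α → fail to reject H₀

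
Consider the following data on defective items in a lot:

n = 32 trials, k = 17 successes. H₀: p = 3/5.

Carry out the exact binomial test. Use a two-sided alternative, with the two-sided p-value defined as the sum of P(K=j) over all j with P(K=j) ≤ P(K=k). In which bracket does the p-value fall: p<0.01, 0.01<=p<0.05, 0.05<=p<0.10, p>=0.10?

p-value bracket: p>=0.10

Exact binomial: n=32, k=17, p₀=3/5=0.6000
P(X=j) = C(n,j)·p₀^j·(1−p₀)^(n−j); p = Σ P(X=j) over j with P(X=j) ≤ P(X=17)
p-value (two-sided) = 0.47221
→ bracket: p>=0.10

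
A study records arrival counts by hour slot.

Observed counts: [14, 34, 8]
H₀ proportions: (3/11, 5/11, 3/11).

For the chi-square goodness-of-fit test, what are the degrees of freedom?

degrees of freedom = 2

df = k − 1 = 3 − 1 = 2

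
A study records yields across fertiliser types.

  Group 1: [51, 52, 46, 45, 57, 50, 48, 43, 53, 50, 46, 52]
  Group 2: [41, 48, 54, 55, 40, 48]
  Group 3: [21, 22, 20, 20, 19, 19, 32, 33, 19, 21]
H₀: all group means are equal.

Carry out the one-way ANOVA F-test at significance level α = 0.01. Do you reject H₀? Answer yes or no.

reject H₀: yes

Group means [49.42, 47.67, 22.60], grand mean 39.464
SSB = Σnᵢ(x̄ᵢ−x̄)² = 4436.314; SSW = ΣΣ(x−x̄ᵢ)² = 624.650
MSB = 4436.314/2 = 2218.1571; MSW = 624.650/25 = 24.9860
F = MSB/MSW = 88.7760
df = (2, 25)
p-value (upper-tail) = 0.00000
At α=0.01: p < α → reject H₀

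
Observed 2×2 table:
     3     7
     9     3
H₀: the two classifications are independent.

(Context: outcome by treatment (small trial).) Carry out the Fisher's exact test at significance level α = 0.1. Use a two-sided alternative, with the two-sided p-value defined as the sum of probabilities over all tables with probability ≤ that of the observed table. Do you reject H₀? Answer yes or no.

reject H₀: yes

Margins: r₁=10, r₂=12, c₁=12, c₂=10, n=22
p_obs = C(10,3)·C(12,9)/C(22,12); sum pmf over tables with pmf ≤ p_obs
p-value (two-sided) = 0.08356
At α=0.1: p < α → reject H₀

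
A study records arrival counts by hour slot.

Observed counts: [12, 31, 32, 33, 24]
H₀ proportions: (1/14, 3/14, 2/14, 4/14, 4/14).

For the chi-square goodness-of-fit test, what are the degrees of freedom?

degrees of freedom = 4

df = k − 1 = 5 − 1 = 4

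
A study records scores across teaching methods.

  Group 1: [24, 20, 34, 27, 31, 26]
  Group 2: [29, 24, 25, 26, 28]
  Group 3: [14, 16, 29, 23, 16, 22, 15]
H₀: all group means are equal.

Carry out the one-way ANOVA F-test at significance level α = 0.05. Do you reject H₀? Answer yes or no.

reject H₀: yes

Group means [27.00, 26.40, 19.29], grand mean 23.833
SSB = Σnᵢ(x̄ᵢ−x̄)² = 237.871; SSW = ΣΣ(x−x̄ᵢ)² = 324.629
MSB = 237.871/2 = 118.9357; MSW = 324.629/15 = 21.6419
F = MSB/MSW = 5.4956
df = (2, 15)
p-value (upper-tail) = 0.01620
At α=0.05: p < α → reject H₀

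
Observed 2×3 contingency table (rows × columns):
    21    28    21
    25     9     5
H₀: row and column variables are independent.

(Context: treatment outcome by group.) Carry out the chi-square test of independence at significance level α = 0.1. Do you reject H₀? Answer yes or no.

reject H₀: yes

Row totals [70, 39], col totals [46, 37, 26], n=109
χ² = (21−29.54)²/29.54 + (28−23.76)²/23.76 + (21−16.70)²/16.70 + (25−16.46)²/16.46 + (9−13.24)²/13.24 + (5−9.30)²/9.30 = 12.1141
df = 2
p-value (upper-tail) = 0.00234
At α=0.1: p < α → reject H₀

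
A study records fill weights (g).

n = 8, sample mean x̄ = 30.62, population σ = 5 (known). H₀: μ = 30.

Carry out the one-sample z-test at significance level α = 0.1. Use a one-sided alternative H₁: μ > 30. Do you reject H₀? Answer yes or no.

SE = σ/√n = 5/√8 = 1.7678
z = (x̄−μ₀)/SE = (30.62−30)/1.7678 = 0.3507
p-value (one-sided, H₁ greater) = 0.36290
At α=0.1: p ≥ α → fail to reject H₀

reject H₀: no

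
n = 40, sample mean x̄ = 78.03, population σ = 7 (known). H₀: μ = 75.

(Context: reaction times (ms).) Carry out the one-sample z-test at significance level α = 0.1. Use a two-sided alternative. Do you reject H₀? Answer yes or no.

reject H₀: yes

SE = σ/√n = 7/√40 = 1.1068
z = (x̄−μ₀)/SE = (78.03−75)/1.1068 = 2.7376
p-value (two-sided) = 0.00619
At α=0.1: p < α → reject H₀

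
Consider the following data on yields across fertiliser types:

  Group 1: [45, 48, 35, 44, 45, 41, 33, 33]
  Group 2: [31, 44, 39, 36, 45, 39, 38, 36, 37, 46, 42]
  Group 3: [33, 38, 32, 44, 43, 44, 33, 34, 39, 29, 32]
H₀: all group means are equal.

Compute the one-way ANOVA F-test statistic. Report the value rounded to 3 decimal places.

Group means [40.50, 39.36, 36.45], grand mean 38.600
SSB = Σnᵢ(x̄ᵢ−x̄)² = 85.927; SSW = ΣΣ(x−x̄ᵢ)² = 747.273
MSB = 85.927/2 = 42.9636; MSW = 747.273/27 = 27.6768
F = MSB/MSW = 1.5523
df = (2, 27)

test statistic = 1.552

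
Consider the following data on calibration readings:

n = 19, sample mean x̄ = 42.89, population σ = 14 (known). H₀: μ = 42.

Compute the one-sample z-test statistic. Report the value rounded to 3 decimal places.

SE = σ/√n = 14/√19 = 3.2118
z = (x̄−μ₀)/SE = (42.89−42)/3.2118 = 0.2771

test statistic = 0.277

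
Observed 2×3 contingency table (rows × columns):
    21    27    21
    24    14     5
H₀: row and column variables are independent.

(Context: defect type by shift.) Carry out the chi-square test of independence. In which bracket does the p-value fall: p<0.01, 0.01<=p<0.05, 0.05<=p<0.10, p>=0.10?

p-value bracket: 0.01<=p<0.05

Row totals [69, 43], col totals [45, 41, 26], n=112
χ² = (21−27.72)²/27.72 + (27−25.26)²/25.26 + (21−16.02)²/16.02 + (24−17.28)²/17.28 + (14−15.74)²/15.74 + (5−9.98)²/9.98 = 8.5956
df = 2
p-value (upper-tail) = 0.01360
→ bracket: 0.01<=p<0.05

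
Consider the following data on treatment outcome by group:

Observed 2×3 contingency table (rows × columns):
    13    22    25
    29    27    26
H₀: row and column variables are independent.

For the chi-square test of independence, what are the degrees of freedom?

degrees of freedom = 2

df = (r−1)(c−1) = (2−1)·(3−1) = 2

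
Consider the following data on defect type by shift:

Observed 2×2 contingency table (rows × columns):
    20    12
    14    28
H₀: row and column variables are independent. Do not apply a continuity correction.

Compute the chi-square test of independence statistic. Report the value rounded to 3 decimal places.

Row totals [32, 42], col totals [34, 40], n=74
χ² = (20−14.70)²/14.70 + (12−17.30)²/17.30 + (14−19.30)²/19.30 + (28−22.70)²/22.70 = 6.2211
df = 1

test statistic = 6.221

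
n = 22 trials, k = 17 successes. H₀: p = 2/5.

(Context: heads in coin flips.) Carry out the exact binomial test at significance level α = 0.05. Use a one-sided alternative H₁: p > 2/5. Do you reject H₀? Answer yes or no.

Exact binomial: n=22, k=17, p₀=2/5=0.4000
P(X≥17) from Σ C(n,i)·p₀^i·(1−p₀)^(n−i)
p-value (one-sided, H₁ greater) = 0.00043
At α=0.05: p < α → reject H₀

reject H₀: yes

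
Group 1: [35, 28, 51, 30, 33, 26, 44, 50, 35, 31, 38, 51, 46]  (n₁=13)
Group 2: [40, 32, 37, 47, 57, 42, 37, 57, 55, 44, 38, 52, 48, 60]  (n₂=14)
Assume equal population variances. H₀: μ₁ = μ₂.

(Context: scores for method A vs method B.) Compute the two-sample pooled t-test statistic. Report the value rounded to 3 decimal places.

x̄₁=38.308, s₁=9.041, n₁=13
x̄₂=46.143, s₂=8.934, n₂=14
s_p² = [12·9.041² + 13·8.934²]/25 = 80.7393
SE = √(s_p²·(1/13+1/14)) = 3.4609
t = (38.308−46.143)/3.4609 = -2.2639
df = 25

test statistic = -2.264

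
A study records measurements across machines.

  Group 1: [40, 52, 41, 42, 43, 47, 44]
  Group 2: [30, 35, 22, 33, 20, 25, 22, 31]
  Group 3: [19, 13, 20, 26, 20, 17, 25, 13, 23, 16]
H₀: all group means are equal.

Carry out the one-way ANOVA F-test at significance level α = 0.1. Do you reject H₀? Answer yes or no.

reject H₀: yes

Group means [44.14, 27.25, 19.20], grand mean 28.760
SSB = Σnᵢ(x̄ᵢ−x̄)² = 2588.603; SSW = ΣΣ(x−x̄ᵢ)² = 517.957
MSB = 2588.603/2 = 1294.3014; MSW = 517.957/22 = 23.5435
F = MSB/MSW = 54.9749
df = (2, 22)
p-value (upper-tail) = 0.00000
At α=0.1: p < α → reject H₀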